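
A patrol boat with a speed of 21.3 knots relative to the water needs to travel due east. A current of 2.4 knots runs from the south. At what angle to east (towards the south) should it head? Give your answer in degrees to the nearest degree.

6°

The current pushes perpendicular to the desired track; the heading must have a component into the current equal to 2.4 knots: 21.3 sin θ = 2.4.
sin θ = 0.1127, so θ = 6.470°.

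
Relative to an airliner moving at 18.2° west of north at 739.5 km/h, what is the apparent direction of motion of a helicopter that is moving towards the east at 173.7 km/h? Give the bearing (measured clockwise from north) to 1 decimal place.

Taking east as x and north as y: helicopter velocity = (173.700, 0.000) km/h; airliner velocity = (-230.972, 702.504) km/h.
Velocity of helicopter relative to airliner = (173.700, 0.000) − (-230.972, 702.504) = (404.672, -702.504) km/h.
Bearing = atan2(404.67, -702.50) = 150.06° clockwise from north.

150.1°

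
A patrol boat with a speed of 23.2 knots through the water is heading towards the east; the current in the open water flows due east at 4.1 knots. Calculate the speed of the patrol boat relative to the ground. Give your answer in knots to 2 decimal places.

27.30 knots

Taking east as x and north as y: velocity relative to the water = (23.200, 0.000) knots; the water relative to ground = (4.100, 0.000) knots.
Velocity relative to ground = (23.200, 0.000) + (4.100, 0.000) = (27.300, 0.000) knots.
Speed = |(27.300, 0.000)| = 27.300 knots.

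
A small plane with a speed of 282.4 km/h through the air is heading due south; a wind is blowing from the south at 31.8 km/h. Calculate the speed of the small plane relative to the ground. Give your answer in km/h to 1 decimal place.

Taking east as x and north as y: velocity relative to the air = (0.000, -282.400) km/h; the air relative to ground = (0.000, 31.800) km/h.
Velocity relative to ground = (0.000, -282.400) + (0.000, 31.800) = (0.000, -250.600) km/h.
Speed = |(0.000, -250.600)| = 250.600 km/h.

250.6 km/h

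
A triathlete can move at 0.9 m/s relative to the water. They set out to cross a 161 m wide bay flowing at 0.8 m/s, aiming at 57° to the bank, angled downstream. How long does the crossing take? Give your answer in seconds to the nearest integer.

213 s

The component of the triathlete's velocity perpendicular to the bank is 0.9 × sin 57° = 0.755 m/s.
The flow acts along the bank and has no component across it.
Time = 161 / 0.755 = 213.301 s.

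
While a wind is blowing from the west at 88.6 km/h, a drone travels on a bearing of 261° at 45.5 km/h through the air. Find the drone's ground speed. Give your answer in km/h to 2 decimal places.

44.24 km/h

Taking east as x and north as y: velocity relative to the air = (-44.940, -7.118) km/h; the air relative to ground = (88.600, 0.000) km/h.
Velocity relative to ground = (-44.940, -7.118) + (88.600, 0.000) = (43.660, -7.118) km/h.
Speed = |(43.660, -7.118)| = 44.237 km/h.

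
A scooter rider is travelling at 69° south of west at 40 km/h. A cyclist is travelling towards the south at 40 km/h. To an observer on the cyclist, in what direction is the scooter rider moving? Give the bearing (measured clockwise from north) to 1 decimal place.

280.5°

Taking east as x and north as y: scooter rider velocity = (-14.335, -37.343) km/h; cyclist velocity = (0.000, -40.000) km/h.
Velocity of scooter rider relative to cyclist = (-14.335, -37.343) − (0.000, -40.000) = (-14.335, 2.657) km/h.
Bearing = atan2(-14.33, 2.66) = 280.50° clockwise from north.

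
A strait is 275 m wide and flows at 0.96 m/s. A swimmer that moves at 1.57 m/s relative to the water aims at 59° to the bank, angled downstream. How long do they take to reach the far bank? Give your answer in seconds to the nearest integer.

204 s

The component of the swimmer's velocity perpendicular to the bank is 1.57 × sin 59° = 1.346 m/s.
Only the cross-stream component determines the crossing time; the current contributes nothing perpendicular to the bank.
Time = 275 / 1.346 = 204.347 s.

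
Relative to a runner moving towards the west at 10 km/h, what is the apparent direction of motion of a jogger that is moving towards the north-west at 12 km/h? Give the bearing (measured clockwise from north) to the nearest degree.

Taking east as x and north as y: jogger velocity = (-8.485, 8.485) km/h; runner velocity = (-10.000, 0.000) km/h.
Velocity of jogger relative to runner = (-8.485, 8.485) − (-10.000, 0.000) = (1.515, 8.485) km/h.
Bearing = atan2(1.51, 8.49) = 10.12° clockwise from north.

010°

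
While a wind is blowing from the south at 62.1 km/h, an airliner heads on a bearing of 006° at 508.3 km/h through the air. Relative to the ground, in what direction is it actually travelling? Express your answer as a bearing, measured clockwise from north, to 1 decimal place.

Taking east as x and north as y: velocity relative to the air = (53.132, 505.515) km/h; the air relative to ground = (0.000, 62.100) km/h.
Velocity relative to ground = (53.132, 505.515) + (0.000, 62.100) = (53.132, 567.615) km/h.
Bearing = atan2(53.13, 567.62) = 5.35° clockwise from north.

005.3°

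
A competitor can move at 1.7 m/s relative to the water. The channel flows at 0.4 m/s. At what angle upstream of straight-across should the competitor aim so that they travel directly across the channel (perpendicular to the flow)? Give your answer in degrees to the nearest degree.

To cancel the current, the upstream component of the competitor's velocity must equal the flow: 1.7 sin θ = 0.4.
sin θ = 0.4 / 1.7 = 0.2353.
θ = arcsin(0.2353) = 13.609°.

14°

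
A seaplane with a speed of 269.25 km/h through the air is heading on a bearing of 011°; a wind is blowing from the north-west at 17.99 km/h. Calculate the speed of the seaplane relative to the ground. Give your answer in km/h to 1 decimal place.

259.6 km/h

Taking east as x and north as y: velocity relative to the air = (51.375, 264.303) km/h; the air relative to ground = (12.721, -12.721) km/h.
Velocity relative to ground = (51.375, 264.303) + (12.721, -12.721) = (64.096, 251.582) km/h.
Speed = |(64.096, 251.582)| = 259.619 km/h.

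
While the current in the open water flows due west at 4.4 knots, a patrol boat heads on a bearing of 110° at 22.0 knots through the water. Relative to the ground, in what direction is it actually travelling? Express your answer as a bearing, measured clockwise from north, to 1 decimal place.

Taking east as x and north as y: velocity relative to the water = (20.673, -7.524) knots; the water relative to ground = (-4.400, 0.000) knots.
Velocity relative to ground = (20.673, -7.524) + (-4.400, 0.000) = (16.273, -7.524) knots.
Bearing = atan2(16.27, -7.52) = 114.81° clockwise from north.

114.8°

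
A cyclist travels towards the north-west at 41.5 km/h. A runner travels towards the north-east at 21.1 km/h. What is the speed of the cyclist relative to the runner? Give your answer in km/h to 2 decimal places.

Taking east as x and north as y: cyclist velocity = (-29.345, 29.345) km/h; runner velocity = (14.920, 14.920) km/h.
Velocity of cyclist relative to runner = (-29.345, 29.345) − (14.920, 14.920) = (-44.265, 14.425) km/h.
Magnitude = |(-44.265, 14.425)| = 46.556 km/h.

46.56 km/h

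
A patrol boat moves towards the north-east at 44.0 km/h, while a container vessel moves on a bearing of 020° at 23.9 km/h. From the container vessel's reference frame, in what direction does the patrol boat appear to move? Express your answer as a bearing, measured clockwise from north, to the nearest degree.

069°

Taking east as x and north as y: patrol boat velocity = (31.113, 31.113) km/h; container vessel velocity = (8.174, 22.459) km/h.
Velocity of patrol boat relative to container vessel = (31.113, 31.113) − (8.174, 22.459) = (22.938, 8.654) km/h.
Bearing = atan2(22.94, 8.65) = 69.33° clockwise from north.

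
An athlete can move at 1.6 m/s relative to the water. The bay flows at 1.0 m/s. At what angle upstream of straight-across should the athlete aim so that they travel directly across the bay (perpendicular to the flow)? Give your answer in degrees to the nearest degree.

To cancel the current, the upstream component of the athlete's velocity must equal the flow: 1.6 sin θ = 1.0.
sin θ = 1.0 / 1.6 = 0.6250.
θ = arcsin(0.6250) = 38.682°.

39°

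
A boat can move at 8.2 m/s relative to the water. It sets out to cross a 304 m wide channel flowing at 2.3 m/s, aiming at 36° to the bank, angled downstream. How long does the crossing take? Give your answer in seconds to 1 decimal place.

The component of the boat's velocity perpendicular to the bank is 8.2 × sin 36° = 4.820 m/s.
Only the cross-stream component determines the crossing time; the current contributes nothing perpendicular to the bank.
Time = 304 / 4.820 = 63.073 s.

63.1 s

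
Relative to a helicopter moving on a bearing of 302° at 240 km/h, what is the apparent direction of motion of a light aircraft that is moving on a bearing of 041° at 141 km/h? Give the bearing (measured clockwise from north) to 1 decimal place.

094.0°

Taking east as x and north as y: light aircraft velocity = (92.504, 106.414) km/h; helicopter velocity = (-203.532, 127.181) km/h.
Velocity of light aircraft relative to helicopter = (92.504, 106.414) − (-203.532, 127.181) = (296.036, -20.767) km/h.
Bearing = atan2(296.04, -20.77) = 94.01° clockwise from north.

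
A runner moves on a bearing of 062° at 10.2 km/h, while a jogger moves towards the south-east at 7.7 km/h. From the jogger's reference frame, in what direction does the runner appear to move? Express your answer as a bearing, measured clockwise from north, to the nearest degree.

Taking east as x and north as y: runner velocity = (9.006, 4.789) km/h; jogger velocity = (5.445, -5.445) km/h.
Velocity of runner relative to jogger = (9.006, 4.789) − (5.445, -5.445) = (3.561, 10.233) km/h.
Bearing = atan2(3.56, 10.23) = 19.19° clockwise from north.

019°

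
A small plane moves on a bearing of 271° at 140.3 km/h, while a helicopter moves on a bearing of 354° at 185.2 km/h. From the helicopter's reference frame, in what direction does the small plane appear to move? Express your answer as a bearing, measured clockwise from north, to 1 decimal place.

213.6°

Taking east as x and north as y: small plane velocity = (-140.279, 2.449) km/h; helicopter velocity = (-19.359, 184.185) km/h.
Velocity of small plane relative to helicopter = (-140.279, 2.449) − (-19.359, 184.185) = (-120.920, -181.737) km/h.
Bearing = atan2(-120.92, -181.74) = 213.64° clockwise from north.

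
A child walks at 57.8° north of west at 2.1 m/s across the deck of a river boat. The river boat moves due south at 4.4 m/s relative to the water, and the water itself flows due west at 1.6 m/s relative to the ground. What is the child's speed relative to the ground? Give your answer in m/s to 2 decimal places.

In east/north components (m/s): child relative to river boat = (-1.119, 1.777); river boat relative to water = (0.000, -4.400); water relative to ground = (-1.600, 0.000).
Sum = (-2.719, -2.623) m/s.
Speed = |(-2.719, -2.623)| = 3.778 m/s.

3.78 m/s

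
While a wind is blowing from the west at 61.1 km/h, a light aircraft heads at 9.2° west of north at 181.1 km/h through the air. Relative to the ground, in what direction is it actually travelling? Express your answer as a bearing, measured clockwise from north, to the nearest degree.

010°

Taking east as x and north as y: velocity relative to the air = (-28.954, 178.770) km/h; the air relative to ground = (61.100, 0.000) km/h.
Velocity relative to ground = (-28.954, 178.770) + (61.100, 0.000) = (32.146, 178.770) km/h.
Bearing = atan2(32.15, 178.77) = 10.19° clockwise from north.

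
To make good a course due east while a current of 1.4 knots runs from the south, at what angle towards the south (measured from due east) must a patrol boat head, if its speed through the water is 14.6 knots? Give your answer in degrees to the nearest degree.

6°

The current pushes perpendicular to the desired track; the heading must have a component into the current equal to 1.4 knots: 14.6 sin θ = 1.4.
sin θ = 0.0959, so θ = 5.503°.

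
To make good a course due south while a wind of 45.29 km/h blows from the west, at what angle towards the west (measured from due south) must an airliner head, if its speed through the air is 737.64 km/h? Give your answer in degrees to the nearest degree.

The wind pushes perpendicular to the desired track; the heading must have a component into the wind equal to 45.29 km/h: 737.64 sin θ = 45.29.
sin θ = 0.0614, so θ = 3.520°.

4°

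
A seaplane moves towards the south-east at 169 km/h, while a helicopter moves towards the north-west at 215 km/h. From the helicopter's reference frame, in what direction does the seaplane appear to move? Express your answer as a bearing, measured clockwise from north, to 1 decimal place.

Taking east as x and north as y: seaplane velocity = (119.501, -119.501) km/h; helicopter velocity = (-152.028, 152.028) km/h.
Velocity of seaplane relative to helicopter = (119.501, -119.501) − (-152.028, 152.028) = (271.529, -271.529) km/h.
Bearing = atan2(271.53, -271.53) = 135.00° clockwise from north.

135.0°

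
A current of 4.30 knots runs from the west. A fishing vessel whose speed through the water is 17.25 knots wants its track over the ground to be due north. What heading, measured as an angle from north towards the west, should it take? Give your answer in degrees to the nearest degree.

The current pushes perpendicular to the desired track; the heading must have a component into the current equal to 4.30 knots: 17.25 sin θ = 4.30.
sin θ = 0.2493, so θ = 14.435°.

14°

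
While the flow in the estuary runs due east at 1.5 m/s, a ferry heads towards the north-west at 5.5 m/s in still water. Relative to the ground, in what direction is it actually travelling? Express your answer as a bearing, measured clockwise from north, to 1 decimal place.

Taking east as x and north as y: velocity relative to the water = (-3.889, 3.889) m/s; the water relative to ground = (1.500, 0.000) m/s.
Velocity relative to ground = (-3.889, 3.889) + (1.500, 0.000) = (-2.389, 3.889) m/s.
Bearing = atan2(-2.39, 3.89) = 328.44° clockwise from north.

328.4°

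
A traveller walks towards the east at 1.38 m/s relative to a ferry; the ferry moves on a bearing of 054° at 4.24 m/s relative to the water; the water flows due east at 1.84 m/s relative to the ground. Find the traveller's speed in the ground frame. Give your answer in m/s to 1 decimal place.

In east/north components (m/s): traveller relative to ferry = (1.380, 0.000); ferry relative to water = (3.430, 2.492); water relative to ground = (1.840, 0.000).
Sum = (6.650, 2.492) m/s.
Speed = |(6.650, 2.492)| = 7.102 m/s.

7.1 m/s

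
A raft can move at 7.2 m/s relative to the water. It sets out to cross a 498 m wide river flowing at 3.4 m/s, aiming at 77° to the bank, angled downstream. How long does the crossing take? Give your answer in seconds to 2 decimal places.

The component of the raft's velocity perpendicular to the bank is 7.2 × sin 77° = 7.015 m/s.
The current is parallel to the bank, so it does not affect the crossing time.
Time = 498 / 7.015 = 70.986 s.

70.99 s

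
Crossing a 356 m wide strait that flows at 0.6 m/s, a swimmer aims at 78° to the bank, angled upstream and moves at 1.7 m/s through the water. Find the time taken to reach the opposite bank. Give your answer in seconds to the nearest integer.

214 s

The component of the swimmer's velocity perpendicular to the bank is 1.7 × sin 78° = 1.663 m/s.
Only the cross-stream component determines the crossing time; the current contributes nothing perpendicular to the bank.
Time = 356 / 1.663 = 214.090 s.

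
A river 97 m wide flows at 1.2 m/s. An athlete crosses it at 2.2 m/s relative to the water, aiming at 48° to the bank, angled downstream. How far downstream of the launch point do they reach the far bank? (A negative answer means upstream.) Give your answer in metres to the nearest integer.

Perpendicular speed = 1.635 m/s; crossing time = 97 / 1.635 = 59.330 s.
Net downstream speed = 2.672 m/s.
Drift = 2.672 × 59.330 = 158.535 m (downstream).

159 m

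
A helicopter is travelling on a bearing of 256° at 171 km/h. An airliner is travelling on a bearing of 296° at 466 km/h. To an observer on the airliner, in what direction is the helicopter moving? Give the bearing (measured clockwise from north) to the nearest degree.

134°

Taking east as x and north as y: helicopter velocity = (-165.921, -41.369) km/h; airliner velocity = (-418.838, 204.281) km/h.
Velocity of helicopter relative to airliner = (-165.921, -41.369) − (-418.838, 204.281) = (252.917, -245.650) km/h.
Bearing = atan2(252.92, -245.65) = 134.16° clockwise from north.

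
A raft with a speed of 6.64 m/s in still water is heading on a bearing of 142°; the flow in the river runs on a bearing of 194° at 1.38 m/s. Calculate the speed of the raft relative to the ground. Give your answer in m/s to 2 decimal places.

7.57 m/s

Taking east as x and north as y: velocity relative to the water = (4.088, -5.232) m/s; the water relative to ground = (-0.334, -1.339) m/s.
Velocity relative to ground = (4.088, -5.232) + (-0.334, -1.339) = (3.754, -6.571) m/s.
Speed = |(3.754, -6.571)| = 7.568 m/s.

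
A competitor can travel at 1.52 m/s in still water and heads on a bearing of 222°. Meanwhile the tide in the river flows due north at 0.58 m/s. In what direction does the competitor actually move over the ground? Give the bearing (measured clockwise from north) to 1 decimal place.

241.6°

Taking east as x and north as y: velocity relative to the water = (-1.017, -1.130) m/s; the water relative to ground = (0.000, 0.580) m/s.
Velocity relative to ground = (-1.017, -1.130) + (0.000, 0.580) = (-1.017, -0.550) m/s.
Bearing = atan2(-1.02, -0.55) = 241.62° clockwise from north.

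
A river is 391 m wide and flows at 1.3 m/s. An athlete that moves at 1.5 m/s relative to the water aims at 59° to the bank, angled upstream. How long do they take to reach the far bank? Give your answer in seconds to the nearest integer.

The component of the athlete's velocity perpendicular to the bank is 1.5 × sin 59° = 1.286 m/s.
The flow acts along the bank and has no component across it.
Time = 391 / 1.286 = 304.102 s.

304 s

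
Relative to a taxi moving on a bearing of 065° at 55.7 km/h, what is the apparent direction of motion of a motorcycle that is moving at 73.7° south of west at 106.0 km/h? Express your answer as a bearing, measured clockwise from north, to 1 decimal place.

Taking east as x and north as y: motorcycle velocity = (-29.751, -101.739) km/h; taxi velocity = (50.481, 23.540) km/h.
Velocity of motorcycle relative to taxi = (-29.751, -101.739) − (50.481, 23.540) = (-80.232, -125.279) km/h.
Bearing = atan2(-80.23, -125.28) = 212.64° clockwise from north.

212.6°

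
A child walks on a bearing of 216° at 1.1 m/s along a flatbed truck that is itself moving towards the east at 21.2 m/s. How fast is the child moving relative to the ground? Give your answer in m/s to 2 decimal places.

20.57 m/s

Taking east as x and north as y: flatbed truck velocity = (21.200, 0.000) m/s; child velocity relative to flatbed truck = (-0.647, -0.890) m/s.
Velocity relative to ground = (21.200, 0.000) + (-0.647, -0.890) = (20.553, -0.890) m/s.
Speed = |(20.553, -0.890)| = 20.573 m/s.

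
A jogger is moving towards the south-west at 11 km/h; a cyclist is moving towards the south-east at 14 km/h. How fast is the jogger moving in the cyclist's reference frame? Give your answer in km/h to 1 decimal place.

17.8 km/h

Taking east as x and north as y: jogger velocity = (-7.778, -7.778) km/h; cyclist velocity = (9.899, -9.899) km/h.
Velocity of jogger relative to cyclist = (-7.778, -7.778) − (9.899, -9.899) = (-17.678, 2.121) km/h.
Magnitude = |(-17.678, 2.121)| = 17.804 km/h.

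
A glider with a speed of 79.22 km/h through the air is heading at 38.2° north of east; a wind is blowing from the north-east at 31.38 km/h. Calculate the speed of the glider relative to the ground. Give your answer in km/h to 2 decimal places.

48.20 km/h

Taking east as x and north as y: velocity relative to the air = (62.256, 48.990) km/h; the air relative to ground = (-22.189, -22.189) km/h.
Velocity relative to ground = (62.256, 48.990) + (-22.189, -22.189) = (40.067, 26.801) km/h.
Speed = |(40.067, 26.801)| = 48.204 km/h.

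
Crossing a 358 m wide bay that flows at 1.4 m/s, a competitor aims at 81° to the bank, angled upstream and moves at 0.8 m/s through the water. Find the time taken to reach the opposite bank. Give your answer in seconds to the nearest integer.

The component of the competitor's velocity perpendicular to the bank is 0.8 × sin 81° = 0.790 m/s.
Only the cross-stream component determines the crossing time; the current contributes nothing perpendicular to the bank.
Time = 358 / 0.790 = 453.078 s.

453 s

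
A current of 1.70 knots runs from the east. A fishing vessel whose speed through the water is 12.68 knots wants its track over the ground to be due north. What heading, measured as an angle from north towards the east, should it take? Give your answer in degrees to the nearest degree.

The current pushes perpendicular to the desired track; the heading must have a component into the current equal to 1.70 knots: 12.68 sin θ = 1.70.
sin θ = 0.1341, so θ = 7.705°.

8°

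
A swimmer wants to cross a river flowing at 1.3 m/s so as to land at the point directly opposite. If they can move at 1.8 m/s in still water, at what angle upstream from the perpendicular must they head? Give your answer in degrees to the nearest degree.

To cancel the current, the upstream component of the swimmer's velocity must equal the flow: 1.8 sin θ = 1.3.
sin θ = 1.3 / 1.8 = 0.7222.
θ = arcsin(0.7222) = 46.238°.

46°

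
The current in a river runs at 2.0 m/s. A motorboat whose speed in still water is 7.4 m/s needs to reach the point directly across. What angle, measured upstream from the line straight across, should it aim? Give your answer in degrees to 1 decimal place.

To cancel the current, the upstream component of the motorboat's velocity must equal the flow: 7.4 sin θ = 2.0.
sin θ = 2.0 / 7.4 = 0.2703.
θ = arcsin(0.2703) = 15.680°.

15.7°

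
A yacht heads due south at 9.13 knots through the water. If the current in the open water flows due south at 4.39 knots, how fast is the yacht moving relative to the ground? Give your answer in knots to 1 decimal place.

Taking east as x and north as y: velocity relative to the water = (0.000, -9.130) knots; the water relative to ground = (0.000, -4.390) knots.
Velocity relative to ground = (0.000, -9.130) + (0.000, -4.390) = (0.000, -13.520) knots.
Speed = |(0.000, -13.520)| = 13.520 knots.

13.5 knots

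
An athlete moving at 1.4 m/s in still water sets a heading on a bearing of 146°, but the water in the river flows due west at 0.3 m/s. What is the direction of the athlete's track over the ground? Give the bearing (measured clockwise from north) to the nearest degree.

Taking east as x and north as y: velocity relative to the water = (0.783, -1.161) m/s; the water relative to ground = (-0.300, 0.000) m/s.
Velocity relative to ground = (0.783, -1.161) + (-0.300, 0.000) = (0.483, -1.161) m/s.
Bearing = atan2(0.48, -1.16) = 157.41° clockwise from north.

157°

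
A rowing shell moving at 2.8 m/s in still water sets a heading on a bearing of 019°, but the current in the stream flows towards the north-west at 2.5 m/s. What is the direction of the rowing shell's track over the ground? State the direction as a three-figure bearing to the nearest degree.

349°

Taking east as x and north as y: velocity relative to the water = (0.912, 2.647) m/s; the water relative to ground = (-1.768, 1.768) m/s.
Velocity relative to ground = (0.912, 2.647) + (-1.768, 1.768) = (-0.856, 4.415) m/s.
Bearing = atan2(-0.86, 4.42) = 349.03° clockwise from north.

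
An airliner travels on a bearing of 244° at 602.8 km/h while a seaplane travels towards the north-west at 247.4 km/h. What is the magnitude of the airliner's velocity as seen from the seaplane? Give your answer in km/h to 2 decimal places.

572.25 km/h

Taking east as x and north as y: airliner velocity = (-541.793, -264.250) km/h; seaplane velocity = (-174.938, 174.938) km/h.
Velocity of airliner relative to seaplane = (-541.793, -264.250) − (-174.938, 174.938) = (-366.855, -439.188) km/h.
Magnitude = |(-366.855, -439.188)| = 572.249 km/h.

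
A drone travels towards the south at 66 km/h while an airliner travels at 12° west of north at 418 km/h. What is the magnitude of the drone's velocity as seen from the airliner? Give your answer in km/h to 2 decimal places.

482.75 km/h

Taking east as x and north as y: drone velocity = (0.000, -66.000) km/h; airliner velocity = (-86.907, 408.866) km/h.
Velocity of drone relative to airliner = (0.000, -66.000) − (-86.907, 408.866) = (86.907, -474.866) km/h.
Magnitude = |(86.907, -474.866)| = 482.753 km/h.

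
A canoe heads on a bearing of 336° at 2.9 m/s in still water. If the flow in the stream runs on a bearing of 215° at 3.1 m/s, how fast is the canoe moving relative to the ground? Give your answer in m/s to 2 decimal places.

Taking east as x and north as y: velocity relative to the water = (-1.180, 2.649) m/s; the water relative to ground = (-1.778, -2.539) m/s.
Velocity relative to ground = (-1.180, 2.649) + (-1.778, -2.539) = (-2.958, 0.110) m/s.
Speed = |(-2.958, 0.110)| = 2.960 m/s.

2.96 m/s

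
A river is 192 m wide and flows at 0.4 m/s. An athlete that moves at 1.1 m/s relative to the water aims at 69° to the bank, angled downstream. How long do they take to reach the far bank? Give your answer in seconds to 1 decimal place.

The component of the athlete's velocity perpendicular to the bank is 1.1 × sin 69° = 1.027 m/s.
Only the cross-stream component determines the crossing time; the current contributes nothing perpendicular to the bank.
Time = 192 / 1.027 = 186.963 s.

187.0 s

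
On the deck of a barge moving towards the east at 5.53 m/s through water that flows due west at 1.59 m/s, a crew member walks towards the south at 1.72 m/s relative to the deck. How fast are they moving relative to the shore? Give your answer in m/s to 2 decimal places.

4.30 m/s

In east/north components (m/s): crew member relative to barge = (0.000, -1.720); barge relative to water = (5.530, 0.000); water relative to ground = (-1.590, 0.000).
Sum = (3.940, -1.720) m/s.
Speed = |(3.940, -1.720)| = 4.299 m/s.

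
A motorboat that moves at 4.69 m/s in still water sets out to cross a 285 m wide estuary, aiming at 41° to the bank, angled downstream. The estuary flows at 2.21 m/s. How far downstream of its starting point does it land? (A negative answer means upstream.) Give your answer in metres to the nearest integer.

533 m

Perpendicular speed = 3.077 m/s; crossing time = 285 / 3.077 = 92.625 s.
Net downstream speed = 5.750 m/s.
Drift = 5.750 × 92.625 = 532.557 m (downstream).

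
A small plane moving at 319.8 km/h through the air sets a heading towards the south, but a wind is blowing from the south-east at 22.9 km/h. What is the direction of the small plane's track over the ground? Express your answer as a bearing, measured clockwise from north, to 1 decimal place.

Taking east as x and north as y: velocity relative to the air = (0.000, -319.800) km/h; the air relative to ground = (-16.193, 16.193) km/h.
Velocity relative to ground = (0.000, -319.800) + (-16.193, 16.193) = (-16.193, -303.607) km/h.
Bearing = atan2(-16.19, -303.61) = 183.05° clockwise from north.

183.1°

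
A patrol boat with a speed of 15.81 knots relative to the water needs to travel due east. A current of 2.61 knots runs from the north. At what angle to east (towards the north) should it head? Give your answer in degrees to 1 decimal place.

9.5°

The current pushes perpendicular to the desired track; the heading must have a component into the current equal to 2.61 knots: 15.81 sin θ = 2.61.
sin θ = 0.1651, so θ = 9.502°.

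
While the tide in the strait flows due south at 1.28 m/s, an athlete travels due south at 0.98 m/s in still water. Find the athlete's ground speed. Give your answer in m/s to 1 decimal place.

2.3 m/s

Taking east as x and north as y: velocity relative to the water = (0.000, -0.980) m/s; the water relative to ground = (0.000, -1.280) m/s.
Velocity relative to ground = (0.000, -0.980) + (0.000, -1.280) = (0.000, -2.260) m/s.
Speed = |(0.000, -2.260)| = 2.260 m/s.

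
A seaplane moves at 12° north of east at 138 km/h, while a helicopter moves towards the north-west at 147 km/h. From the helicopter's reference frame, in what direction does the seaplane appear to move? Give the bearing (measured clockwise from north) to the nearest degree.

Taking east as x and north as y: seaplane velocity = (134.984, 28.692) km/h; helicopter velocity = (-103.945, 103.945) km/h.
Velocity of seaplane relative to helicopter = (134.984, 28.692) − (-103.945, 103.945) = (238.929, -75.253) km/h.
Bearing = atan2(238.93, -75.25) = 107.48° clockwise from north.

107°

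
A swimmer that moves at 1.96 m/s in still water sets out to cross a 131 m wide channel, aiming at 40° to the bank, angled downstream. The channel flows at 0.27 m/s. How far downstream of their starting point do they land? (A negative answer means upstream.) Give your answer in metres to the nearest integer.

184 m

Perpendicular speed = 1.260 m/s; crossing time = 131 / 1.260 = 103.980 s.
Net downstream speed = 1.771 m/s.
Drift = 1.771 × 103.980 = 184.194 m (downstream).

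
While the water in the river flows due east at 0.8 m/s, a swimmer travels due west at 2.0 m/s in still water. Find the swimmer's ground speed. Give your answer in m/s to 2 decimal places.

1.20 m/s

Taking east as x and north as y: velocity relative to the water = (-2.000, 0.000) m/s; the water relative to ground = (0.800, 0.000) m/s.
Velocity relative to ground = (-2.000, 0.000) + (0.800, 0.000) = (-1.200, 0.000) m/s.
Speed = |(-1.200, 0.000)| = 1.200 m/s.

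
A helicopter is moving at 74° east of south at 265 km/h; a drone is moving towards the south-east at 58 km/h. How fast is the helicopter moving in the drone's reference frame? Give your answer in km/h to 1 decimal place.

Taking east as x and north as y: helicopter velocity = (254.734, -73.044) km/h; drone velocity = (41.012, -41.012) km/h.
Velocity of helicopter relative to drone = (254.734, -73.044) − (41.012, -41.012) = (213.722, -32.032) km/h.
Magnitude = |(213.722, -32.032)| = 216.109 km/h.

216.1 km/h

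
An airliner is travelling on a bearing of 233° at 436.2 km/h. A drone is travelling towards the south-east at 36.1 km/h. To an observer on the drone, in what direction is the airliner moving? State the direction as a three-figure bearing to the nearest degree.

238°

Taking east as x and north as y: airliner velocity = (-348.365, -262.512) km/h; drone velocity = (25.527, -25.527) km/h.
Velocity of airliner relative to drone = (-348.365, -262.512) − (25.527, -25.527) = (-373.891, -236.985) km/h.
Bearing = atan2(-373.89, -236.99) = 237.63° clockwise from north.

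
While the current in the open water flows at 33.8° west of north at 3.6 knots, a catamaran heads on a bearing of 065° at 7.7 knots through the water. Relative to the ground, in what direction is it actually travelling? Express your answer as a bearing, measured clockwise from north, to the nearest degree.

039°

Taking east as x and north as y: velocity relative to the water = (6.979, 3.254) knots; the water relative to ground = (-2.003, 2.992) knots.
Velocity relative to ground = (6.979, 3.254) + (-2.003, 2.992) = (4.976, 6.246) knots.
Bearing = atan2(4.98, 6.25) = 38.54° clockwise from north.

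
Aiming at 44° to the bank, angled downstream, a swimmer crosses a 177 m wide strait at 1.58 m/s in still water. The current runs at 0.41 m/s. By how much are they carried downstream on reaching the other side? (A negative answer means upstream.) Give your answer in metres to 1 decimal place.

Perpendicular speed = 1.098 m/s; crossing time = 177 / 1.098 = 161.267 s.
Net downstream speed = 1.547 m/s.
Drift = 1.547 × 161.267 = 249.408 m (downstream).

249.4 m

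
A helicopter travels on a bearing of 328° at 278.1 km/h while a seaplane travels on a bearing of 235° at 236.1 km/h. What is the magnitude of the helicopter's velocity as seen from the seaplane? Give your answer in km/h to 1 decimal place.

Taking east as x and north as y: helicopter velocity = (-147.371, 235.842) km/h; seaplane velocity = (-193.402, -135.421) km/h.
Velocity of helicopter relative to seaplane = (-147.371, 235.842) − (-193.402, -135.421) = (46.031, 371.264) km/h.
Magnitude = |(46.031, 371.264)| = 374.106 km/h.

374.1 km/h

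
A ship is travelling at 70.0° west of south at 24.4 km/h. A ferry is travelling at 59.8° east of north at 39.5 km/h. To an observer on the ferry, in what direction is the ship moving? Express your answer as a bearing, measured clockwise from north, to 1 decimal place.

Taking east as x and north as y: ship velocity = (-22.928, -8.345) km/h; ferry velocity = (34.139, 19.869) km/h.
Velocity of ship relative to ferry = (-22.928, -8.345) − (34.139, 19.869) = (-57.067, -28.215) km/h.
Bearing = atan2(-57.07, -28.21) = 243.69° clockwise from north.

243.7°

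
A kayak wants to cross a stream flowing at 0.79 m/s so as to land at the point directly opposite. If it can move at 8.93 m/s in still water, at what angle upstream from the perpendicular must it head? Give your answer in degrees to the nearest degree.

5°

To cancel the current, the upstream component of the kayak's velocity must equal the flow: 8.93 sin θ = 0.79.
sin θ = 0.79 / 8.93 = 0.0885.
θ = arcsin(0.0885) = 5.075°.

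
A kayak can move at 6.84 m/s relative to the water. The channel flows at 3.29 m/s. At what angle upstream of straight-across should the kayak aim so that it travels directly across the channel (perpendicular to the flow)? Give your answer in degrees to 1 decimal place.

To cancel the current, the upstream component of the kayak's velocity must equal the flow: 6.84 sin θ = 3.29.
sin θ = 3.29 / 6.84 = 0.4810.
θ = arcsin(0.4810) = 28.750°.

28.8°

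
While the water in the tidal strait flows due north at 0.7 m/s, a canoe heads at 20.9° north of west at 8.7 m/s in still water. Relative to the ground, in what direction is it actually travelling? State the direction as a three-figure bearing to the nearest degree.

295°

Taking east as x and north as y: velocity relative to the water = (-8.128, 3.104) m/s; the water relative to ground = (0.000, 0.700) m/s.
Velocity relative to ground = (-8.128, 3.104) + (0.000, 0.700) = (-8.128, 3.804) m/s.
Bearing = atan2(-8.13, 3.80) = 295.08° clockwise from north.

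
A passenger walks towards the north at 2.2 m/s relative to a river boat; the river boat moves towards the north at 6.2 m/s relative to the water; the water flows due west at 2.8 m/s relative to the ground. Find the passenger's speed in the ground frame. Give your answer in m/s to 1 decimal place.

8.9 m/s

In east/north components (m/s): passenger relative to river boat = (0.000, 2.200); river boat relative to water = (0.000, 6.200); water relative to ground = (-2.800, 0.000).
Sum = (-2.800, 8.400) m/s.
Speed = |(-2.800, 8.400)| = 8.854 m/s.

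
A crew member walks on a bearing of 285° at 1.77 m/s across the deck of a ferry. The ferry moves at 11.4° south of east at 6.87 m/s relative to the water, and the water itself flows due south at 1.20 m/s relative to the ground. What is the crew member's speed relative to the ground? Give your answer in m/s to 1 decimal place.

5.4 m/s

In east/north components (m/s): crew member relative to ferry = (-1.710, 0.458); ferry relative to water = (6.734, -1.358); water relative to ground = (0.000, -1.200).
Sum = (5.025, -2.100) m/s.
Speed = |(5.025, -2.100)| = 5.446 m/s.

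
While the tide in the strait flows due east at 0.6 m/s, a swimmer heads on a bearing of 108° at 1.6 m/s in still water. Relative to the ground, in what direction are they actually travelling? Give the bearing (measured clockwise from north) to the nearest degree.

Taking east as x and north as y: velocity relative to the water = (1.522, -0.494) m/s; the water relative to ground = (0.600, 0.000) m/s.
Velocity relative to ground = (1.522, -0.494) + (0.600, 0.000) = (2.122, -0.494) m/s.
Bearing = atan2(2.12, -0.49) = 103.12° clockwise from north.

103°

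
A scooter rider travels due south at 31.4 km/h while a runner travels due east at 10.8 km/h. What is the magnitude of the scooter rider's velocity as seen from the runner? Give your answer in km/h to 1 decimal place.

Taking east as x and north as y: scooter rider velocity = (0.000, -31.400) km/h; runner velocity = (10.800, 0.000) km/h.
Velocity of scooter rider relative to runner = (0.000, -31.400) − (10.800, 0.000) = (-10.800, -31.400) km/h.
Magnitude = |(-10.800, -31.400)| = 33.205 km/h.

33.2 km/h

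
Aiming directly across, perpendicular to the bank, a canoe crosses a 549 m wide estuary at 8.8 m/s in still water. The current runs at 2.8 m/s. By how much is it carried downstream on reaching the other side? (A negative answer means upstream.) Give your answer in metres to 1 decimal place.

174.7 m

Perpendicular speed = 8.800 m/s; crossing time = 549 / 8.800 = 62.386 s.
Net downstream speed = 2.800 m/s.
Drift = 2.800 × 62.386 = 174.682 m (downstream).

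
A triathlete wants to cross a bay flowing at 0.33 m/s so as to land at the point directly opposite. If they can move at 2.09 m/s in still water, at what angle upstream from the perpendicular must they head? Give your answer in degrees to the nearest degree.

9°

To cancel the current, the upstream component of the triathlete's velocity must equal the flow: 2.09 sin θ = 0.33.
sin θ = 0.33 / 2.09 = 0.1579.
θ = arcsin(0.1579) = 9.085°.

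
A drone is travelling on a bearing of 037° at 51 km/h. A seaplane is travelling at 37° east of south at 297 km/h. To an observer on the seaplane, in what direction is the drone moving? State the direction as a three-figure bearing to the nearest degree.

Taking east as x and north as y: drone velocity = (30.693, 40.730) km/h; seaplane velocity = (178.739, -237.195) km/h.
Velocity of drone relative to seaplane = (30.693, 40.730) − (178.739, -237.195) = (-148.046, 277.925) km/h.
Bearing = atan2(-148.05, 277.93) = 331.96° clockwise from north.

332°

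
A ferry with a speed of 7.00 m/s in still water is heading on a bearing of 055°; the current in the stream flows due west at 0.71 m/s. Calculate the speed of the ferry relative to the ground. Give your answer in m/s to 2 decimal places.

6.43 m/s

Taking east as x and north as y: velocity relative to the water = (5.734, 4.015) m/s; the water relative to ground = (-0.710, 0.000) m/s.
Velocity relative to ground = (5.734, 4.015) + (-0.710, 0.000) = (5.024, 4.015) m/s.
Speed = |(5.024, 4.015)| = 6.431 m/s.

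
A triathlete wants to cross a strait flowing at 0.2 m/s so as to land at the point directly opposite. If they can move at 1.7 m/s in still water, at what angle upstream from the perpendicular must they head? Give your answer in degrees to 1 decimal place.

6.8°

To cancel the current, the upstream component of the triathlete's velocity must equal the flow: 1.7 sin θ = 0.2.
sin θ = 0.2 / 1.7 = 0.1176.
θ = arcsin(0.1176) = 6.756°.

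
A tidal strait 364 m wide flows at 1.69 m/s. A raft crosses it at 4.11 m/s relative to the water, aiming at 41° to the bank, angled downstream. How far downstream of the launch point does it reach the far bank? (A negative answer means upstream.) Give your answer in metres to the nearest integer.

647 m

Perpendicular speed = 2.696 m/s; crossing time = 364 / 2.696 = 134.995 s.
Net downstream speed = 4.792 m/s.
Drift = 4.792 × 134.995 = 646.875 m (downstream).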